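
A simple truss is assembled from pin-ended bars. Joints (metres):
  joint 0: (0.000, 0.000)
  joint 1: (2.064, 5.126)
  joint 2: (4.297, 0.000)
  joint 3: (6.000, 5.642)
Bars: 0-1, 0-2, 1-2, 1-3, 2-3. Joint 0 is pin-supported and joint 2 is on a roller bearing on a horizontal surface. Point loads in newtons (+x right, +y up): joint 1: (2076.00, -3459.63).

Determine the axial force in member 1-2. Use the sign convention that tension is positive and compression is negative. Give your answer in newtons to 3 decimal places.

N=4 nodes, M=5 members, R=3 reactions → 2N=8, M+R=8
member 0 (0-1): L=5.5259, (cx,cy)=(0.3735,0.9276)
member 1 (0-2): L=4.2970, (cx,cy)=(1.0000,0.0000)
member 2 (1-2): L=5.5913, (cx,cy)=(0.3994,-0.9168)
member 3 (1-3): L=3.9697, (cx,cy)=(0.9915,0.1300)
member 4 (2-3): L=5.8934, (cx,cy)=(0.2890,0.9573)
solve A·x = −loads:
  F[0-1] = +731.6149 N (tension)
  F[0-2] = +1802.7335 N (tension)
  F[1-2] = -4513.9042 N (compression)
  F[1-3] = +0.0000 N (tension)
  F[2-3] = -0.0000 N (compression)
  Rx@0 = -2076.0000 N
  Ry@0 = -678.6647 N
  Ry@2 = +4138.2947 N

-4513.904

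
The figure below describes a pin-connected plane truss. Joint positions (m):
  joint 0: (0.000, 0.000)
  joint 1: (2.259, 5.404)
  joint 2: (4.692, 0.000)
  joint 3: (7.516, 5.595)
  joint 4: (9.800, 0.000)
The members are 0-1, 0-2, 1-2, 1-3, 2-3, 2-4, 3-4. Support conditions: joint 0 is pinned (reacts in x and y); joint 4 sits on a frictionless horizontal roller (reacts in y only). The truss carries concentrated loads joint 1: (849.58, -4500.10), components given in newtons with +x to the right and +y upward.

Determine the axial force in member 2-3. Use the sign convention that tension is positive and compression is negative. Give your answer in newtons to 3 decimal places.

N=5 nodes, M=7 members, R=3 reactions → 2N=10, M+R=10
member 0 (0-1): L=5.8572, (cx,cy)=(0.3857,0.9226)
member 1 (0-2): L=4.6920, (cx,cy)=(1.0000,0.0000)
member 2 (1-2): L=5.9264, (cx,cy)=(0.4105,-0.9118)
member 3 (1-3): L=5.2605, (cx,cy)=(0.9993,0.0363)
member 4 (2-3): L=6.2673, (cx,cy)=(0.4506,0.8927)
member 5 (2-4): L=5.1080, (cx,cy)=(1.0000,0.0000)
member 6 (3-4): L=6.0432, (cx,cy)=(0.3779,-0.9258)
solve A·x = −loads:
  F[0-1] = -3245.3882 N (compression)
  F[0-2] = +2101.2676 N (tension)
  F[1-2] = -1707.1772 N (compression)
  F[1-3] = -1401.3390 N (compression)
  F[2-3] = +1743.7334 N (tension)
  F[2-4] = +614.7008 N (tension)
  F[3-4] = -1626.4365 N (compression)
  Rx@0 = -849.5800 N
  Ry@0 = +2994.2983 N
  Ry@4 = +1505.8017 N

1743.733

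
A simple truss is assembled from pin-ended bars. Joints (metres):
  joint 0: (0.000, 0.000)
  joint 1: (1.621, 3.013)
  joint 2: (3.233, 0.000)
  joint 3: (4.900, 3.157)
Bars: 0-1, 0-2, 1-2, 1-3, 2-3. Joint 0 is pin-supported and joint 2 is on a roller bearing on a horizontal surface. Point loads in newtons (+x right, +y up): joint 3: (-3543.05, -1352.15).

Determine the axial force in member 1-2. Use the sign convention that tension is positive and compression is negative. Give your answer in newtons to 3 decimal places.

2988.847

N=4 nodes, M=5 members, R=3 reactions → 2N=8, M+R=8
member 0 (0-1): L=3.4214, (cx,cy)=(0.4738,0.8806)
member 1 (0-2): L=3.2330, (cx,cy)=(1.0000,0.0000)
member 2 (1-2): L=3.4171, (cx,cy)=(0.4717,-0.8817)
member 3 (1-3): L=3.2822, (cx,cy)=(0.9990,0.0439)
member 4 (2-3): L=3.5701, (cx,cy)=(0.4669,0.8843)
solve A·x = −loads:
  F[0-1] = -3136.9978 N (compression)
  F[0-2] = -2056.7842 N (compression)
  F[1-2] = +2988.8467 N (tension)
  F[1-3] = -2899.0225 N (compression)
  F[2-3] = -1385.2440 N (compression)
  Rx@0 = +3543.0500 N
  Ry@0 = +2762.5657 N
  Ry@2 = -1410.4157 N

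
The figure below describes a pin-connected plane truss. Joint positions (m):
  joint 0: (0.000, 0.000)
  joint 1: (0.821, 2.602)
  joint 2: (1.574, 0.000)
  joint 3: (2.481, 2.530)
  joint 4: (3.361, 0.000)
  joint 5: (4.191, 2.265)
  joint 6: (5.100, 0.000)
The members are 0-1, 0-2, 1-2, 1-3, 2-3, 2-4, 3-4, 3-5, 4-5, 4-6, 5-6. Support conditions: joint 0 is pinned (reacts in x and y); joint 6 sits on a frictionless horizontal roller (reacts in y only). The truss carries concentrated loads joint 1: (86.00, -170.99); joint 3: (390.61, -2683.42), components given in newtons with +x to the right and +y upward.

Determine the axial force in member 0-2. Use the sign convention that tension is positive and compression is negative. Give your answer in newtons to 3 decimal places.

N=7 nodes, M=11 members, R=3 reactions → 2N=14, M+R=14
member 0 (0-1): L=2.7285, (cx,cy)=(0.3009,0.9537)
member 1 (0-2): L=1.5740, (cx,cy)=(1.0000,0.0000)
member 2 (1-2): L=2.7088, (cx,cy)=(0.2780,-0.9606)
member 3 (1-3): L=1.6616, (cx,cy)=(0.9991,-0.0433)
member 4 (2-3): L=2.6877, (cx,cy)=(0.3375,0.9413)
member 5 (2-4): L=1.7870, (cx,cy)=(1.0000,0.0000)
member 6 (3-4): L=2.6787, (cx,cy)=(0.3285,-0.9445)
member 7 (3-5): L=1.7304, (cx,cy)=(0.9882,-0.1531)
member 8 (4-5): L=2.4123, (cx,cy)=(0.3441,0.9389)
member 9 (4-6): L=1.7390, (cx,cy)=(1.0000,0.0000)
member 10 (5-6): L=2.4406, (cx,cy)=(0.3725,-0.9281)
solve A·x = −loads:
  F[0-1] = -1346.2200 N (compression)
  F[0-2] = +881.6921 N (tension)
  F[1-2] = +1195.6834 N (tension)
  F[1-3] = -824.2400 N (compression)
  F[2-3] = -1220.1320 N (compression)
  F[2-4] = +1625.8307 N (tension)
  F[3-4] = -1475.6556 N (compression)
  F[3-5] = -1154.6677 N (compression)
  F[4-5] = +1484.3836 N (tension)
  F[4-6] = +630.3126 N (tension)
  F[5-6] = -1692.3412 N (compression)
  Rx@0 = -476.6100 N
  Ry@0 = +1283.8290 N
  Ry@6 = +1570.5810 N

881.692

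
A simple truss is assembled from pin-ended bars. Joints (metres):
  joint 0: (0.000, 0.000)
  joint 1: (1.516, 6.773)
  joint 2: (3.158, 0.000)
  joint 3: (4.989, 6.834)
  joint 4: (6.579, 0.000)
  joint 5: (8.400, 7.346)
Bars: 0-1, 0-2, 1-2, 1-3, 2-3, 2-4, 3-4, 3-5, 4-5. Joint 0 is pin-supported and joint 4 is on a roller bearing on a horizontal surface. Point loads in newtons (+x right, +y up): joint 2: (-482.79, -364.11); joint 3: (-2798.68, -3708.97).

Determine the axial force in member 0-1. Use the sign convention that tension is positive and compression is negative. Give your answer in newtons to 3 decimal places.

N=6 nodes, M=9 members, R=3 reactions → 2N=12, M+R=12
member 0 (0-1): L=6.9406, (cx,cy)=(0.2184,0.9759)
member 1 (0-2): L=3.1580, (cx,cy)=(1.0000,0.0000)
member 2 (1-2): L=6.9692, (cx,cy)=(0.2356,-0.9718)
member 3 (1-3): L=3.4735, (cx,cy)=(0.9998,0.0176)
member 4 (2-3): L=7.0750, (cx,cy)=(0.2588,0.9659)
member 5 (2-4): L=3.4210, (cx,cy)=(1.0000,0.0000)
member 6 (3-4): L=7.0165, (cx,cy)=(0.2266,-0.9740)
member 7 (3-5): L=3.4492, (cx,cy)=(0.9889,0.1484)
member 8 (4-5): L=7.5683, (cx,cy)=(0.2406,0.9706)
solve A·x = −loads:
  F[0-1] = -4091.6641 N (compression)
  F[0-2] = -2387.7473 N (compression)
  F[1-2] = +4075.0242 N (tension)
  F[1-3] = -1854.1179 N (compression)
  F[2-3] = -3723.0322 N (compression)
  F[2-4] = +18.6627 N (tension)
  F[3-4] = -82.3570 N (compression)
  F[3-5] = -0.0000 N (compression)
  F[4-5] = -0.0000 N (compression)
  Rx@0 = +3281.4700 N
  Ry@0 = +3992.8654 N
  Ry@4 = +80.2146 N

-4091.664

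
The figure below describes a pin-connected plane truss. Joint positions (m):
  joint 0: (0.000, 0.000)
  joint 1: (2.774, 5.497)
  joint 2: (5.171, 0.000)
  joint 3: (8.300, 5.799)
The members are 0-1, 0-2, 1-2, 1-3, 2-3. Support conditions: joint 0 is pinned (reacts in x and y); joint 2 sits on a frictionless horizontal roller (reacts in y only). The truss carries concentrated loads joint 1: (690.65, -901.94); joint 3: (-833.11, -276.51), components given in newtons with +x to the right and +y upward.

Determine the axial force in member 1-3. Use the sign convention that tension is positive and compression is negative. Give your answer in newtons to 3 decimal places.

N=4 nodes, M=5 members, R=3 reactions → 2N=8, M+R=8
member 0 (0-1): L=6.1573, (cx,cy)=(0.4505,0.8928)
member 1 (0-2): L=5.1710, (cx,cy)=(1.0000,0.0000)
member 2 (1-2): L=5.9969, (cx,cy)=(0.3997,-0.9166)
member 3 (1-3): L=5.5342, (cx,cy)=(0.9985,0.0546)
member 4 (2-3): L=6.5893, (cx,cy)=(0.4749,0.8801)
solve A·x = −loads:
  F[0-1] = -505.0276 N (compression)
  F[0-2] = +85.0669 N (tension)
  F[1-2] = -534.1026 N (compression)
  F[1-3] = -705.7436 N (compression)
  F[2-3] = -270.4335 N (compression)
  Rx@0 = +142.4600 N
  Ry@0 = +450.8707 N
  Ry@2 = +727.5793 N

-705.744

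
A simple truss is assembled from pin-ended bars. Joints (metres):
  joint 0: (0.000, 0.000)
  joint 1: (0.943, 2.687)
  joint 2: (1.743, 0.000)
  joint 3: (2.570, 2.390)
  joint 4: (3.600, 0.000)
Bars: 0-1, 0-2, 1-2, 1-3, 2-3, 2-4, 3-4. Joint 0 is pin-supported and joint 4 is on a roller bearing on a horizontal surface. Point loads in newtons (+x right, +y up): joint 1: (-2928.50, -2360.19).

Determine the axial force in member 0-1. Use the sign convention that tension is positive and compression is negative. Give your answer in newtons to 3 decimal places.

N=5 nodes, M=7 members, R=3 reactions → 2N=10, M+R=10
member 0 (0-1): L=2.8477, (cx,cy)=(0.3311,0.9436)
member 1 (0-2): L=1.7430, (cx,cy)=(1.0000,0.0000)
member 2 (1-2): L=2.8036, (cx,cy)=(0.2854,-0.9584)
member 3 (1-3): L=1.6539, (cx,cy)=(0.9837,-0.1796)
member 4 (2-3): L=2.5290, (cx,cy)=(0.3270,0.9450)
member 5 (2-4): L=1.8570, (cx,cy)=(1.0000,0.0000)
member 6 (3-4): L=2.6025, (cx,cy)=(0.3958,-0.9183)
solve A·x = −loads:
  F[0-1] = -4162.6107 N (compression)
  F[0-2] = -1550.0596 N (compression)
  F[1-2] = +1417.3656 N (tension)
  F[1-3] = +1164.5437 N (tension)
  F[2-3] = -1437.4622 N (compression)
  F[2-4] = -675.5598 N (compression)
  F[3-4] = +1706.9356 N (tension)
  Rx@0 = +2928.5000 N
  Ry@0 = +3927.7512 N
  Ry@4 = -1567.5612 N

-4162.611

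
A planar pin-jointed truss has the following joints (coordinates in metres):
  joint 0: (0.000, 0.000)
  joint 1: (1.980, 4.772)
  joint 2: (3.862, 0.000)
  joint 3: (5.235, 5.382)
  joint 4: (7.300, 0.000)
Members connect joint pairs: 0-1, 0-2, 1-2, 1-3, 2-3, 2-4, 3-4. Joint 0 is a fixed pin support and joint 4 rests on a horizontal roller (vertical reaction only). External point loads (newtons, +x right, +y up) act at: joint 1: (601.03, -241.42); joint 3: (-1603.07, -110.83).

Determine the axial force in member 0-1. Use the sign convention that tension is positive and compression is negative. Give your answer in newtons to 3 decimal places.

-1078.633

N=5 nodes, M=7 members, R=3 reactions → 2N=10, M+R=10
member 0 (0-1): L=5.1665, (cx,cy)=(0.3832,0.9236)
member 1 (0-2): L=3.8620, (cx,cy)=(1.0000,0.0000)
member 2 (1-2): L=5.1297, (cx,cy)=(0.3669,-0.9303)
member 3 (1-3): L=3.3117, (cx,cy)=(0.9829,0.1842)
member 4 (2-3): L=5.5544, (cx,cy)=(0.2472,0.9690)
member 5 (2-4): L=3.4380, (cx,cy)=(1.0000,0.0000)
member 6 (3-4): L=5.7646, (cx,cy)=(0.3582,-0.9336)
solve A·x = −loads:
  F[0-1] = -1078.6327 N (compression)
  F[0-2] = -588.6642 N (compression)
  F[1-2] = +565.3064 N (tension)
  F[1-3] = -1243.0768 N (compression)
  F[2-3] = -542.7289 N (compression)
  F[2-4] = -247.1046 N (compression)
  F[3-4] = +689.8059 N (tension)
  Rx@0 = +1002.0400 N
  Ry@0 = +996.2775 N
  Ry@4 = -644.0275 N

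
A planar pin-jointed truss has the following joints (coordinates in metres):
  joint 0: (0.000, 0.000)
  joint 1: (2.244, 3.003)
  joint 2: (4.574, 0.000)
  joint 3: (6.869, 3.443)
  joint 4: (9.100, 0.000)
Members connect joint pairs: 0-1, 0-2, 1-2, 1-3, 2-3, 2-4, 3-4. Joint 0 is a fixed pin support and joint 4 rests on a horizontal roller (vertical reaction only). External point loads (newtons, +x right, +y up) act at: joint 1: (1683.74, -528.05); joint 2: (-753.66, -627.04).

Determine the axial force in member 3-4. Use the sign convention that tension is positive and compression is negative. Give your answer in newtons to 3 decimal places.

-1192.804

N=5 nodes, M=7 members, R=3 reactions → 2N=10, M+R=10
member 0 (0-1): L=3.7488, (cx,cy)=(0.5986,0.8011)
member 1 (0-2): L=4.5740, (cx,cy)=(1.0000,0.0000)
member 2 (1-2): L=3.8009, (cx,cy)=(0.6130,-0.7901)
member 3 (1-3): L=4.6459, (cx,cy)=(0.9955,0.0947)
member 4 (2-3): L=4.1378, (cx,cy)=(0.5546,0.8321)
member 5 (2-4): L=4.5260, (cx,cy)=(1.0000,0.0000)
member 6 (3-4): L=4.1026, (cx,cy)=(0.5438,-0.8392)
solve A·x = −loads:
  F[0-1] = -192.3319 N (compression)
  F[0-2] = +1045.2080 N (tension)
  F[1-2] = -642.5290 N (compression)
  F[1-3] = -1411.3343 N (compression)
  F[2-3] = +1363.6614 N (tension)
  F[2-4] = +648.6434 N (tension)
  F[3-4] = -1192.8044 N (compression)
  Rx@0 = -930.0800 N
  Ry@0 = +154.0684 N
  Ry@4 = +1001.0216 N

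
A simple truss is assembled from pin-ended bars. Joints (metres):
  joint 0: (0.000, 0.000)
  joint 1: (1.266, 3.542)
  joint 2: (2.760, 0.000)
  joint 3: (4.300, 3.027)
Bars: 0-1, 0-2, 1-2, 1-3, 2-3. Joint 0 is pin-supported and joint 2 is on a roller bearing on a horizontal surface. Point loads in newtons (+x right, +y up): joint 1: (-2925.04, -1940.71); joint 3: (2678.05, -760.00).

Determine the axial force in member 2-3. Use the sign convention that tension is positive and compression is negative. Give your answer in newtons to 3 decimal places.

-315.434

N=4 nodes, M=5 members, R=3 reactions → 2N=8, M+R=8
member 0 (0-1): L=3.7615, (cx,cy)=(0.3366,0.9417)
member 1 (0-2): L=2.7600, (cx,cy)=(1.0000,0.0000)
member 2 (1-2): L=3.8442, (cx,cy)=(0.3886,-0.9214)
member 3 (1-3): L=3.0774, (cx,cy)=(0.9859,-0.1673)
member 4 (2-3): L=3.3962, (cx,cy)=(0.4534,0.8913)
solve A·x = −loads:
  F[0-1] = -1532.5483 N (compression)
  F[0-2] = +268.8231 N (tension)
  F[1-2] = -1059.7384 N (compression)
  F[1-3] = +2861.4348 N (tension)
  F[2-3] = -315.4340 N (compression)
  Rx@0 = +246.9900 N
  Ry@0 = +1443.1359 N
  Ry@2 = +1257.5741 N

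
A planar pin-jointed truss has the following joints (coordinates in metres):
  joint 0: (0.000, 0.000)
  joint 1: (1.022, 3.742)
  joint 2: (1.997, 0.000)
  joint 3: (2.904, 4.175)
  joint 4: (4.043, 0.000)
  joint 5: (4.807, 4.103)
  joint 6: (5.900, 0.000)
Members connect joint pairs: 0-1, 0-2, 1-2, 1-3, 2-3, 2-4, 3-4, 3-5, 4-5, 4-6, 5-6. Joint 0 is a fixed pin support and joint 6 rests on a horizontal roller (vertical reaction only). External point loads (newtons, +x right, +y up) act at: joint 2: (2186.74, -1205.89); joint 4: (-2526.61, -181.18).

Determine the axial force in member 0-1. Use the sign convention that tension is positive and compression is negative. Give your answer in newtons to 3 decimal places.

N=7 nodes, M=11 members, R=3 reactions → 2N=14, M+R=14
member 0 (0-1): L=3.8791, (cx,cy)=(0.2635,0.9647)
member 1 (0-2): L=1.9970, (cx,cy)=(1.0000,0.0000)
member 2 (1-2): L=3.8669, (cx,cy)=(0.2521,-0.9677)
member 3 (1-3): L=1.9312, (cx,cy)=(0.9745,0.2242)
member 4 (2-3): L=4.2724, (cx,cy)=(0.2123,0.9772)
member 5 (2-4): L=2.0460, (cx,cy)=(1.0000,0.0000)
member 6 (3-4): L=4.3276, (cx,cy)=(0.2632,-0.9647)
member 7 (3-5): L=1.9044, (cx,cy)=(0.9993,-0.0378)
member 8 (4-5): L=4.1735, (cx,cy)=(0.1831,0.9831)
member 9 (4-6): L=1.8570, (cx,cy)=(1.0000,0.0000)
member 10 (5-6): L=4.2461, (cx,cy)=(0.2574,-0.9663)
solve A·x = −loads:
  F[0-1] = -886.0582 N (compression)
  F[0-2] = -106.4234 N (compression)
  F[1-2] = +780.9701 N (tension)
  F[1-3] = -441.6020 N (compression)
  F[2-3] = +460.6521 N (tension)
  F[2-4] = -2194.0449 N (compression)
  F[3-4] = -354.5877 N (compression)
  F[3-5] = -239.4103 N (compression)
  F[4-5] = +532.2600 N (tension)
  F[4-6] = +141.8043 N (tension)
  F[5-6] = -550.8814 N (compression)
  Rx@0 = +339.8700 N
  Ry@0 = +854.7525 N
  Ry@6 = +532.3175 N

-886.058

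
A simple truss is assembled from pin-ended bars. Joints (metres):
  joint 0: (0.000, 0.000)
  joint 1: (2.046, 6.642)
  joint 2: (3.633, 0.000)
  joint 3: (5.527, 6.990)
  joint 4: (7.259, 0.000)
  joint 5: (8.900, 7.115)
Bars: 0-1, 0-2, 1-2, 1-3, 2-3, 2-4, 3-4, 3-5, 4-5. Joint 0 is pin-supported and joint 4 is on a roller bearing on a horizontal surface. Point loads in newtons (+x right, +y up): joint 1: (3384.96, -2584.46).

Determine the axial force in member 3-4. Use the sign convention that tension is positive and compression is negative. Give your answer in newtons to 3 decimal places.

-3941.386

N=6 nodes, M=9 members, R=3 reactions → 2N=12, M+R=12
member 0 (0-1): L=6.9500, (cx,cy)=(0.2944,0.9557)
member 1 (0-2): L=3.6330, (cx,cy)=(1.0000,0.0000)
member 2 (1-2): L=6.8290, (cx,cy)=(0.2324,-0.9726)
member 3 (1-3): L=3.4984, (cx,cy)=(0.9950,0.0995)
member 4 (2-3): L=7.2421, (cx,cy)=(0.2615,0.9652)
member 5 (2-4): L=3.6260, (cx,cy)=(1.0000,0.0000)
member 6 (3-4): L=7.2014, (cx,cy)=(0.2405,-0.9706)
member 7 (3-5): L=3.3753, (cx,cy)=(0.9993,0.0370)
member 8 (4-5): L=7.3018, (cx,cy)=(0.2247,0.9744)
solve A·x = −loads:
  F[0-1] = +1298.7885 N (tension)
  F[0-2] = +3002.6107 N (tension)
  F[1-2] = -4143.0427 N (compression)
  F[1-3] = -2049.9663 N (compression)
  F[2-3] = +4174.9192 N (tension)
  F[2-4] = +947.9401 N (tension)
  F[3-4] = -3941.3857 N (compression)
  F[3-5] = -0.0000 N (compression)
  F[4-5] = +0.0000 N (tension)
  Rx@0 = -3384.9600 N
  Ry@0 = -1241.2336 N
  Ry@4 = +3825.6936 N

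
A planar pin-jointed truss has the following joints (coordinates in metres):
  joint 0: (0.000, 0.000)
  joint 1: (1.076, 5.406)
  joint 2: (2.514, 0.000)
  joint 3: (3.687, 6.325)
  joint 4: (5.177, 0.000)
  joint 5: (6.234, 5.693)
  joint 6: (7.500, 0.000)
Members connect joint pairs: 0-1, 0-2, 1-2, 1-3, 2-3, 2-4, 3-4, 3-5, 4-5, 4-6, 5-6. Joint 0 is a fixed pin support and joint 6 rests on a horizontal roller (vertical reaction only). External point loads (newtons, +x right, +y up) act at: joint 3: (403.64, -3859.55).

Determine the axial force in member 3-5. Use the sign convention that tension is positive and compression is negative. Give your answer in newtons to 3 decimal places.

-899.362

N=7 nodes, M=11 members, R=3 reactions → 2N=14, M+R=14
member 0 (0-1): L=5.5120, (cx,cy)=(0.1952,0.9808)
member 1 (0-2): L=2.5140, (cx,cy)=(1.0000,0.0000)
member 2 (1-2): L=5.5940, (cx,cy)=(0.2571,-0.9664)
member 3 (1-3): L=2.7680, (cx,cy)=(0.9433,0.3320)
member 4 (2-3): L=6.4328, (cx,cy)=(0.1823,0.9832)
member 5 (2-4): L=2.6630, (cx,cy)=(1.0000,0.0000)
member 6 (3-4): L=6.4981, (cx,cy)=(0.2293,-0.9734)
member 7 (3-5): L=2.6242, (cx,cy)=(0.9706,-0.2408)
member 8 (4-5): L=5.7903, (cx,cy)=(0.1825,0.9832)
member 9 (4-6): L=2.3230, (cx,cy)=(1.0000,0.0000)
member 10 (5-6): L=5.8321, (cx,cy)=(0.2171,-0.9762)
solve A·x = −loads:
  F[0-1] = -1653.6047 N (compression)
  F[0-2] = +726.4384 N (tension)
  F[1-2] = +1427.0164 N (tension)
  F[1-3] = -731.1002 N (compression)
  F[2-3] = -1402.5763 N (compression)
  F[2-4] = +1349.0230 N (tension)
  F[3-4] = -2076.4876 N (compression)
  F[3-5] = -899.3624 N (compression)
  F[4-5] = +2055.7046 N (tension)
  F[4-6] = +497.6289 N (tension)
  F[5-6] = -2292.4211 N (compression)
  Rx@0 = -403.6400 N
  Ry@0 = +1621.7922 N
  Ry@6 = +2237.7578 N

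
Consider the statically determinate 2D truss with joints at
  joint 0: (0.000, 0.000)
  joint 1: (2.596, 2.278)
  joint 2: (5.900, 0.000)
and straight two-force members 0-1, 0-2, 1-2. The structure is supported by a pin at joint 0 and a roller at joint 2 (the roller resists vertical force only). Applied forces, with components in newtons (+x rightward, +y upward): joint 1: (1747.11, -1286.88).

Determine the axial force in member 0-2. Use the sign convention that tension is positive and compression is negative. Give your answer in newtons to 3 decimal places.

N=3 nodes, M=3 members, R=3 reactions → 2N=6, M+R=6
member 0 (0-1): L=3.4538, (cx,cy)=(0.7516,0.6596)
member 1 (0-2): L=5.9000, (cx,cy)=(1.0000,0.0000)
member 2 (1-2): L=4.0132, (cx,cy)=(0.8233,-0.5676)
solve A·x = −loads:
  F[0-1] = -69.8799 N (compression)
  F[0-2] = +1799.6347 N (tension)
  F[1-2] = -2185.9193 N (compression)
  Rx@0 = -1747.1100 N
  Ry@0 = +46.0907 N
  Ry@2 = +1240.7893 N

1799.635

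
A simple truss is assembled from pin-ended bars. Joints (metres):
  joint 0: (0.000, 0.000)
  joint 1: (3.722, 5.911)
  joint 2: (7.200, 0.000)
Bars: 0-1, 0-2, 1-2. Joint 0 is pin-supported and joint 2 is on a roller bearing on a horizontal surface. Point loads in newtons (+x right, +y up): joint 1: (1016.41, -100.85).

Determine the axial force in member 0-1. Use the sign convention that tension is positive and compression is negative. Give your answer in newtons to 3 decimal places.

928.520

N=3 nodes, M=3 members, R=3 reactions → 2N=6, M+R=6
member 0 (0-1): L=6.9852, (cx,cy)=(0.5328,0.8462)
member 1 (0-2): L=7.2000, (cx,cy)=(1.0000,0.0000)
member 2 (1-2): L=6.8583, (cx,cy)=(0.5071,-0.8619)
solve A·x = −loads:
  F[0-1] = +928.5196 N (tension)
  F[0-2] = +521.6578 N (tension)
  F[1-2] = -1028.6631 N (compression)
  Rx@0 = -1016.4100 N
  Ry@0 = -785.7282 N
  Ry@2 = +886.5782 N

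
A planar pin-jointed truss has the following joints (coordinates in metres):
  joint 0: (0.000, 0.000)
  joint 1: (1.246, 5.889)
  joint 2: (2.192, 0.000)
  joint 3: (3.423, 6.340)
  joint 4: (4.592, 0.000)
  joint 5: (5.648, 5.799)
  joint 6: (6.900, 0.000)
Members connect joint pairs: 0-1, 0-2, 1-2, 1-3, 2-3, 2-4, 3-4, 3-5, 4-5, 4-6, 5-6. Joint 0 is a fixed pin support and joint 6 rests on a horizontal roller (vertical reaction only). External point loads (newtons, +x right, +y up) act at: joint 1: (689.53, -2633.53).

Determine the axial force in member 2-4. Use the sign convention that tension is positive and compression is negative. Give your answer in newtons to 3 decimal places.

N=7 nodes, M=11 members, R=3 reactions → 2N=14, M+R=14
member 0 (0-1): L=6.0194, (cx,cy)=(0.2070,0.9783)
member 1 (0-2): L=2.1920, (cx,cy)=(1.0000,0.0000)
member 2 (1-2): L=5.9645, (cx,cy)=(0.1586,-0.9873)
member 3 (1-3): L=2.2232, (cx,cy)=(0.9792,0.2029)
member 4 (2-3): L=6.4584, (cx,cy)=(0.1906,0.9817)
member 5 (2-4): L=2.4000, (cx,cy)=(1.0000,0.0000)
member 6 (3-4): L=6.4469, (cx,cy)=(0.1813,-0.9834)
member 7 (3-5): L=2.2898, (cx,cy)=(0.9717,-0.2363)
member 8 (4-5): L=5.8944, (cx,cy)=(0.1792,0.9838)
member 9 (4-6): L=2.3080, (cx,cy)=(1.0000,0.0000)
member 10 (5-6): L=5.9326, (cx,cy)=(0.2110,-0.9775)
solve A·x = −loads:
  F[0-1] = -1604.2143 N (compression)
  F[0-2] = +1021.5997 N (tension)
  F[1-2] = -1250.4430 N (compression)
  F[1-3] = -840.7539 N (compression)
  F[2-3] = +1257.6720 N (tension)
  F[2-4] = +583.5552 N (tension)
  F[3-4] = -981.7300 N (compression)
  F[3-5] = -417.3554 N (compression)
  F[4-5] = +981.3325 N (tension)
  F[4-6] = +229.7300 N (tension)
  F[5-6] = -1088.5778 N (compression)
  Rx@0 = -689.5300 N
  Ry@0 = +1569.4691 N
  Ry@6 = +1064.0609 N

583.555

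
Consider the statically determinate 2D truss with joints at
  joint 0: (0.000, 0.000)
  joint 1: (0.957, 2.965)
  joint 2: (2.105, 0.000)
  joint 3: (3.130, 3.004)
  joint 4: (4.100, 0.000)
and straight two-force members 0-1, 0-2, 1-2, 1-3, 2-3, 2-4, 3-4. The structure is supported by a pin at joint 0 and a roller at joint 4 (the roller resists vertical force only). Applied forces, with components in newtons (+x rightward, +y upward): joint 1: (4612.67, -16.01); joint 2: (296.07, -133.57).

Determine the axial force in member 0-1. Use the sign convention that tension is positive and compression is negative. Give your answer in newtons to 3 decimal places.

3424.008

N=5 nodes, M=7 members, R=3 reactions → 2N=10, M+R=10
member 0 (0-1): L=3.1156, (cx,cy)=(0.3072,0.9517)
member 1 (0-2): L=2.1050, (cx,cy)=(1.0000,0.0000)
member 2 (1-2): L=3.1795, (cx,cy)=(0.3611,-0.9325)
member 3 (1-3): L=2.1733, (cx,cy)=(0.9998,0.0179)
member 4 (2-3): L=3.1741, (cx,cy)=(0.3229,0.9464)
member 5 (2-4): L=1.9950, (cx,cy)=(1.0000,0.0000)
member 6 (3-4): L=3.1567, (cx,cy)=(0.3073,-0.9516)
solve A·x = −loads:
  F[0-1] = +3424.0079 N (tension)
  F[0-2] = +3857.0142 N (tension)
  F[1-2] = -3555.1941 N (compression)
  F[1-3] = -2277.6559 N (compression)
  F[2-3] = +3644.1788 N (tension)
  F[2-4] = +1100.4727 N (tension)
  F[3-4] = -3581.3300 N (compression)
  Rx@0 = -4908.7400 N
  Ry@0 = -3258.4817 N
  Ry@4 = +3408.0617 N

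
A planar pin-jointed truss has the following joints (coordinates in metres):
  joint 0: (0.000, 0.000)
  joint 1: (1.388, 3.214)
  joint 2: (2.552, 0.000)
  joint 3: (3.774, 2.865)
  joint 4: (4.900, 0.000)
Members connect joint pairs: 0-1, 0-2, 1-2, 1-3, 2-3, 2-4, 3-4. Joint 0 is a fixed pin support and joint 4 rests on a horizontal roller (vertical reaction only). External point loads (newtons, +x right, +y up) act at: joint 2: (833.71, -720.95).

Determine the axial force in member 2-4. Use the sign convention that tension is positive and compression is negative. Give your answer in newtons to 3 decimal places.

147.572

N=5 nodes, M=7 members, R=3 reactions → 2N=10, M+R=10
member 0 (0-1): L=3.5009, (cx,cy)=(0.3965,0.9180)
member 1 (0-2): L=2.5520, (cx,cy)=(1.0000,0.0000)
member 2 (1-2): L=3.4183, (cx,cy)=(0.3405,-0.9402)
member 3 (1-3): L=2.4114, (cx,cy)=(0.9895,-0.1447)
member 4 (2-3): L=3.1147, (cx,cy)=(0.3923,0.9198)
member 5 (2-4): L=2.3480, (cx,cy)=(1.0000,0.0000)
member 6 (3-4): L=3.0783, (cx,cy)=(0.3658,-0.9307)
solve A·x = −loads:
  F[0-1] = -376.3065 N (compression)
  F[0-2] = +982.9038 N (tension)
  F[1-2] = +412.4867 N (tension)
  F[1-3] = -292.7365 N (compression)
  F[2-3] = +362.1504 N (tension)
  F[2-4] = +147.5718 N (tension)
  F[3-4] = -403.4409 N (compression)
  Rx@0 = -833.7100 N
  Ry@0 = +345.4675 N
  Ry@4 = +375.4825 N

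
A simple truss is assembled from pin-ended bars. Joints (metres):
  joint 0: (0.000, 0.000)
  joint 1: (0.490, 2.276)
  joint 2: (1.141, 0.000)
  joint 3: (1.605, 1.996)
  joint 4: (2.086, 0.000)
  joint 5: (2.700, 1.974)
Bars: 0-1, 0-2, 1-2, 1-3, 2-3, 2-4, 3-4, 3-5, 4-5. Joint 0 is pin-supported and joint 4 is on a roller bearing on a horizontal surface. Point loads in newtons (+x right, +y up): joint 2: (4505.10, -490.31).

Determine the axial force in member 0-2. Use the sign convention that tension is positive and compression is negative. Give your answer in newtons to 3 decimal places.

N=6 nodes, M=9 members, R=3 reactions → 2N=12, M+R=12
member 0 (0-1): L=2.3281, (cx,cy)=(0.2105,0.9776)
member 1 (0-2): L=1.1410, (cx,cy)=(1.0000,0.0000)
member 2 (1-2): L=2.3673, (cx,cy)=(0.2750,-0.9614)
member 3 (1-3): L=1.1496, (cx,cy)=(0.9699,-0.2436)
member 4 (2-3): L=2.0492, (cx,cy)=(0.2264,0.9740)
member 5 (2-4): L=0.9450, (cx,cy)=(1.0000,0.0000)
member 6 (3-4): L=2.0531, (cx,cy)=(0.2343,-0.9722)
member 7 (3-5): L=1.0952, (cx,cy)=(0.9998,-0.0201)
member 8 (4-5): L=2.0673, (cx,cy)=(0.2970,0.9549)
solve A·x = −loads:
  F[0-1] = -227.2096 N (compression)
  F[0-2] = +4552.9203 N (tension)
  F[1-2] = +262.3629 N (tension)
  F[1-3] = -123.6950 N (compression)
  F[2-3] = +244.4105 N (tension)
  F[2-4] = +64.6289 N (tension)
  F[3-4] = -275.8670 N (compression)
  F[3-5] = -0.0000 N (compression)
  F[4-5] = +0.0000 N (tension)
  Rx@0 = -4505.1000 N
  Ry@0 = +222.1203 N
  Ry@4 = +268.1897 N

4552.920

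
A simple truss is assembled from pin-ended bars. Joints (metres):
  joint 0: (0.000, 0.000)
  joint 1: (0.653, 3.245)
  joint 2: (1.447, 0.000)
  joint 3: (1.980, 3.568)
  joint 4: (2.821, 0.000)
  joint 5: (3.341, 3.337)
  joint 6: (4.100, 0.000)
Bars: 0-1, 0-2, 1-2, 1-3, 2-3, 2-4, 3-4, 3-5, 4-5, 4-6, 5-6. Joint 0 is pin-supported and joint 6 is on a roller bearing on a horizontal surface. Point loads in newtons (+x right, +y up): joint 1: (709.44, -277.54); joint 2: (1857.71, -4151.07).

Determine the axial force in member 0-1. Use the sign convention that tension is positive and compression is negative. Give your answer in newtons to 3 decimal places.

N=7 nodes, M=11 members, R=3 reactions → 2N=14, M+R=14
member 0 (0-1): L=3.3101, (cx,cy)=(0.1973,0.9803)
member 1 (0-2): L=1.4470, (cx,cy)=(1.0000,0.0000)
member 2 (1-2): L=3.3407, (cx,cy)=(0.2377,-0.9713)
member 3 (1-3): L=1.3657, (cx,cy)=(0.9716,0.2365)
member 4 (2-3): L=3.6076, (cx,cy)=(0.1477,0.9890)
member 5 (2-4): L=1.3740, (cx,cy)=(1.0000,0.0000)
member 6 (3-4): L=3.6658, (cx,cy)=(0.2294,-0.9733)
member 7 (3-5): L=1.3805, (cx,cy)=(0.9859,-0.1673)
member 8 (4-5): L=3.3773, (cx,cy)=(0.1540,0.9881)
member 9 (4-6): L=1.2790, (cx,cy)=(1.0000,0.0000)
member 10 (5-6): L=3.4222, (cx,cy)=(0.2218,-0.9751)
solve A·x = −loads:
  F[0-1] = -2405.1540 N (compression)
  F[0-2] = +3041.6339 N (tension)
  F[1-2] = +1741.3321 N (tension)
  F[1-3] = -1644.4419 N (compression)
  F[2-3] = +2486.9278 N (tension)
  F[2-4] = +1230.3624 N (tension)
  F[3-4] = -1992.6353 N (compression)
  F[3-5] = -784.2712 N (compression)
  F[4-5] = +1962.8937 N (tension)
  F[4-6] = +470.9856 N (tension)
  F[5-6] = -2123.6105 N (compression)
  Rx@0 = -2567.1500 N
  Ry@0 = +2357.8869 N
  Ry@6 = +2070.7231 N

-2405.154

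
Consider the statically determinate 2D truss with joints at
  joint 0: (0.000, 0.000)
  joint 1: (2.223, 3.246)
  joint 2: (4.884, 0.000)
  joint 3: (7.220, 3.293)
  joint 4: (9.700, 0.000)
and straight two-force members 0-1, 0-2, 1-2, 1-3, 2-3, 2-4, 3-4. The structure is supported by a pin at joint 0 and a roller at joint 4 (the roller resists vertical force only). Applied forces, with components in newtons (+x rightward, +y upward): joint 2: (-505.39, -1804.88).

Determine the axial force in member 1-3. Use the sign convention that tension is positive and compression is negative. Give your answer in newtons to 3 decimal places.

N=5 nodes, M=7 members, R=3 reactions → 2N=10, M+R=10
member 0 (0-1): L=3.9342, (cx,cy)=(0.5650,0.8251)
member 1 (0-2): L=4.8840, (cx,cy)=(1.0000,0.0000)
member 2 (1-2): L=4.1973, (cx,cy)=(0.6340,-0.7734)
member 3 (1-3): L=4.9972, (cx,cy)=(1.0000,0.0094)
member 4 (2-3): L=4.0374, (cx,cy)=(0.5786,0.8156)
member 5 (2-4): L=4.8160, (cx,cy)=(1.0000,0.0000)
member 6 (3-4): L=4.1224, (cx,cy)=(0.6016,-0.7988)
solve A·x = −loads:
  F[0-1] = -1086.1140 N (compression)
  F[0-2] = +108.3070 N (tension)
  F[1-2] = +1142.4669 N (tension)
  F[1-3] = -1338.0539 N (compression)
  F[2-3] = +1129.6324 N (tension)
  F[2-4] = +684.4035 N (tension)
  F[3-4] = -1137.6574 N (compression)
  Rx@0 = +505.3900 N
  Ry@0 = +896.1136 N
  Ry@4 = +908.7664 N

-1338.054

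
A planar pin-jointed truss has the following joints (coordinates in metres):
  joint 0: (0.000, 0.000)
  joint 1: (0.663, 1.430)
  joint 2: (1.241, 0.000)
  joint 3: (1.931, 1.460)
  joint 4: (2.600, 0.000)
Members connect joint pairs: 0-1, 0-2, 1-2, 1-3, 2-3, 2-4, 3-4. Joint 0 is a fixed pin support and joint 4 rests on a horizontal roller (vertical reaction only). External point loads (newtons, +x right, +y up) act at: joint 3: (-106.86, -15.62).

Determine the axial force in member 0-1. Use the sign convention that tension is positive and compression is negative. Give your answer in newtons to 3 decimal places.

-70.572

N=5 nodes, M=7 members, R=3 reactions → 2N=10, M+R=10
member 0 (0-1): L=1.5762, (cx,cy)=(0.4206,0.9072)
member 1 (0-2): L=1.2410, (cx,cy)=(1.0000,0.0000)
member 2 (1-2): L=1.5424, (cx,cy)=(0.3747,-0.9271)
member 3 (1-3): L=1.2684, (cx,cy)=(0.9997,0.0237)
member 4 (2-3): L=1.6148, (cx,cy)=(0.4273,0.9041)
member 5 (2-4): L=1.3590, (cx,cy)=(1.0000,0.0000)
member 6 (3-4): L=1.6060, (cx,cy)=(0.4166,-0.9091)
solve A·x = −loads:
  F[0-1] = -70.5718 N (compression)
  F[0-2] = -77.1756 N (compression)
  F[1-2] = +67.6529 N (tension)
  F[1-3] = -55.0522 N (compression)
  F[2-3] = -69.3750 N (compression)
  F[2-4] = -22.1802 N (compression)
  F[3-4] = +53.2449 N (tension)
  Rx@0 = +106.8600 N
  Ry@0 = +64.0251 N
  Ry@4 = -48.4051 N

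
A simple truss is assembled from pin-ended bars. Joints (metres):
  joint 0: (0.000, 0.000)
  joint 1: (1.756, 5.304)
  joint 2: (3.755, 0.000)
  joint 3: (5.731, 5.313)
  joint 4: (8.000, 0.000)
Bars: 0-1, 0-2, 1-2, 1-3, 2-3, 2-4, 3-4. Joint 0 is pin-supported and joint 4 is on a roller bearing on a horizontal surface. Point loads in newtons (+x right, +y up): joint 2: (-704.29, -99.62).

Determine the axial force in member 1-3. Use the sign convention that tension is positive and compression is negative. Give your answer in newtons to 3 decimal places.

-37.391

N=5 nodes, M=7 members, R=3 reactions → 2N=10, M+R=10
member 0 (0-1): L=5.5871, (cx,cy)=(0.3143,0.9493)
member 1 (0-2): L=3.7550, (cx,cy)=(1.0000,0.0000)
member 2 (1-2): L=5.6682, (cx,cy)=(0.3527,-0.9357)
member 3 (1-3): L=3.9750, (cx,cy)=(1.0000,0.0023)
member 4 (2-3): L=5.6686, (cx,cy)=(0.3486,0.9373)
member 5 (2-4): L=4.2450, (cx,cy)=(1.0000,0.0000)
member 6 (3-4): L=5.7772, (cx,cy)=(0.3927,-0.9196)
solve A·x = −loads:
  F[0-1] = -55.6825 N (compression)
  F[0-2] = -686.7893 N (compression)
  F[1-2] = +56.4000 N (tension)
  F[1-3] = -37.3914 N (compression)
  F[2-3] = +49.9787 N (tension)
  F[2-4] = +19.9692 N (tension)
  F[3-4] = -50.8447 N (compression)
  Rx@0 = +704.2900 N
  Ry@0 = +52.8609 N
  Ry@4 = +46.7591 N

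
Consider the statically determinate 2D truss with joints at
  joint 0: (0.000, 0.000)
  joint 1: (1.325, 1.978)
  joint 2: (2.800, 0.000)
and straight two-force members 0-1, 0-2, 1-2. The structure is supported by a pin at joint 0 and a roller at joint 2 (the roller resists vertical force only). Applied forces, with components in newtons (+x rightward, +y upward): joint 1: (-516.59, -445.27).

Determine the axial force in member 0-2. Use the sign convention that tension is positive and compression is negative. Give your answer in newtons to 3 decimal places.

N=3 nodes, M=3 members, R=3 reactions → 2N=6, M+R=6
member 0 (0-1): L=2.3808, (cx,cy)=(0.5565,0.8308)
member 1 (0-2): L=2.8000, (cx,cy)=(1.0000,0.0000)
member 2 (1-2): L=2.4674, (cx,cy)=(0.5978,-0.8017)
solve A·x = −loads:
  F[0-1] = -721.5708 N (compression)
  F[0-2] = -115.0066 N (compression)
  F[1-2] = +192.3853 N (tension)
  Rx@0 = +516.5900 N
  Ry@0 = +599.4958 N
  Ry@2 = -154.2258 N

-115.007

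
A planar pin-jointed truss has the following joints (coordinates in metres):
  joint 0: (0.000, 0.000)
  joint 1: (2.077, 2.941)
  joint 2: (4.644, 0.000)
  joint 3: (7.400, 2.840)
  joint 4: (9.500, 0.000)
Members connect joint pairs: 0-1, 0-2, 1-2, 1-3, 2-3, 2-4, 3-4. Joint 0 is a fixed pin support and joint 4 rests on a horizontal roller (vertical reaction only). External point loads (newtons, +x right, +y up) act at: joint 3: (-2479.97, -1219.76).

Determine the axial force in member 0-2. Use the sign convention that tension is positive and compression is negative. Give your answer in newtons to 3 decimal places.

N=5 nodes, M=7 members, R=3 reactions → 2N=10, M+R=10
member 0 (0-1): L=3.6005, (cx,cy)=(0.5769,0.8168)
member 1 (0-2): L=4.6440, (cx,cy)=(1.0000,0.0000)
member 2 (1-2): L=3.9037, (cx,cy)=(0.6576,-0.7534)
member 3 (1-3): L=5.3240, (cx,cy)=(0.9998,-0.0190)
member 4 (2-3): L=3.9574, (cx,cy)=(0.6964,0.7176)
member 5 (2-4): L=4.8560, (cx,cy)=(1.0000,0.0000)
member 6 (3-4): L=3.5321, (cx,cy)=(0.5946,-0.8041)
solve A·x = −loads:
  F[0-1] = -1237.7153 N (compression)
  F[0-2] = -1765.9709 N (compression)
  F[1-2] = +1382.8421 N (tension)
  F[1-3] = -1623.6194 N (compression)
  F[2-3] = -1451.7208 N (compression)
  F[2-4] = +154.3562 N (tension)
  F[3-4] = -259.6184 N (compression)
  Rx@0 = +2479.9700 N
  Ry@0 = +1011.0117 N
  Ry@4 = +208.7483 N

-1765.971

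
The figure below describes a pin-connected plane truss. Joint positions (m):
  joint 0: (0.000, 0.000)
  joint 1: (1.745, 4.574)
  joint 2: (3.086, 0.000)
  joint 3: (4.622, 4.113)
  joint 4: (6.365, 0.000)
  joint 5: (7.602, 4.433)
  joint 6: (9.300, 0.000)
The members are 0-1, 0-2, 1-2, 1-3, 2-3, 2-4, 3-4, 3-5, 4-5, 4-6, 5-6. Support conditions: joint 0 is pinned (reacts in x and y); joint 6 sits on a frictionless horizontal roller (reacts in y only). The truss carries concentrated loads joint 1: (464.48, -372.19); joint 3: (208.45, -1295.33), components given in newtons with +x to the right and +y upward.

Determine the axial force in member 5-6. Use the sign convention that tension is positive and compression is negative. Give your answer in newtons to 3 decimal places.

-1107.508

N=7 nodes, M=11 members, R=3 reactions → 2N=14, M+R=14
member 0 (0-1): L=4.8956, (cx,cy)=(0.3564,0.9343)
member 1 (0-2): L=3.0860, (cx,cy)=(1.0000,0.0000)
member 2 (1-2): L=4.7665, (cx,cy)=(0.2813,-0.9596)
member 3 (1-3): L=2.9137, (cx,cy)=(0.9874,-0.1582)
member 4 (2-3): L=4.3905, (cx,cy)=(0.3499,0.9368)
member 5 (2-4): L=3.2790, (cx,cy)=(1.0000,0.0000)
member 6 (3-4): L=4.4671, (cx,cy)=(0.3902,-0.9207)
member 7 (3-5): L=2.9971, (cx,cy)=(0.9943,0.1068)
member 8 (4-5): L=4.6024, (cx,cy)=(0.2688,0.9632)
member 9 (4-6): L=2.9350, (cx,cy)=(1.0000,0.0000)
member 10 (5-6): L=4.7471, (cx,cy)=(0.3577,-0.9338)
solve A·x = −loads:
  F[0-1] = -677.8073 N (compression)
  F[0-2] = +914.5314 N (tension)
  F[1-2] = +409.2122 N (tension)
  F[1-3] = -831.6836 N (compression)
  F[2-3] = -419.1730 N (compression)
  F[2-4] = +1176.3056 N (tension)
  F[3-4] = -1205.5958 N (compression)
  F[3-5] = -709.9553 N (compression)
  F[4-5] = +1152.4413 N (tension)
  F[4-6] = +396.1491 N (tension)
  F[5-6] = -1107.5077 N (compression)
  Rx@0 = -672.9300 N
  Ry@0 = +633.2863 N
  Ry@6 = +1034.2337 N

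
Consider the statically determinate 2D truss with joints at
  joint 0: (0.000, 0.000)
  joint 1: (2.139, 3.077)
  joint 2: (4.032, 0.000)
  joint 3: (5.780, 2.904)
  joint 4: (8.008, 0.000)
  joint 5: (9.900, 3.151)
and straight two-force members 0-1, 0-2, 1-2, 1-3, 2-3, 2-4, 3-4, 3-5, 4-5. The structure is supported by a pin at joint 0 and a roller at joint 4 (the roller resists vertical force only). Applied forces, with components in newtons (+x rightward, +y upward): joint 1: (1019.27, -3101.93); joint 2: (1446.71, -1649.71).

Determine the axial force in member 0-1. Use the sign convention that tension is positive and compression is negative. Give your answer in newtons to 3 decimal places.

-3289.291

N=6 nodes, M=9 members, R=3 reactions → 2N=12, M+R=12
member 0 (0-1): L=3.7474, (cx,cy)=(0.5708,0.8211)
member 1 (0-2): L=4.0320, (cx,cy)=(1.0000,0.0000)
member 2 (1-2): L=3.6127, (cx,cy)=(0.5240,-0.8517)
member 3 (1-3): L=3.6451, (cx,cy)=(0.9989,-0.0475)
member 4 (2-3): L=3.3895, (cx,cy)=(0.5157,0.8568)
member 5 (2-4): L=3.9760, (cx,cy)=(1.0000,0.0000)
member 6 (3-4): L=3.6602, (cx,cy)=(0.6087,-0.7934)
member 7 (3-5): L=4.1274, (cx,cy)=(0.9982,0.0598)
member 8 (4-5): L=3.6754, (cx,cy)=(0.5148,0.8573)
solve A·x = −loads:
  F[0-1] = -3289.2905 N (compression)
  F[0-2] = +4343.4768 N (tension)
  F[1-2] = -318.6517 N (compression)
  F[1-3] = -2732.8764 N (compression)
  F[2-3] = +2242.2924 N (tension)
  F[2-4] = +1573.4239 N (tension)
  F[3-4] = -2584.8633 N (compression)
  F[3-5] = -0.0000 N (compression)
  F[4-5] = +0.0000 N (tension)
  Rx@0 = -2465.9800 N
  Ry@0 = +2700.8217 N
  Ry@4 = +2050.8183 N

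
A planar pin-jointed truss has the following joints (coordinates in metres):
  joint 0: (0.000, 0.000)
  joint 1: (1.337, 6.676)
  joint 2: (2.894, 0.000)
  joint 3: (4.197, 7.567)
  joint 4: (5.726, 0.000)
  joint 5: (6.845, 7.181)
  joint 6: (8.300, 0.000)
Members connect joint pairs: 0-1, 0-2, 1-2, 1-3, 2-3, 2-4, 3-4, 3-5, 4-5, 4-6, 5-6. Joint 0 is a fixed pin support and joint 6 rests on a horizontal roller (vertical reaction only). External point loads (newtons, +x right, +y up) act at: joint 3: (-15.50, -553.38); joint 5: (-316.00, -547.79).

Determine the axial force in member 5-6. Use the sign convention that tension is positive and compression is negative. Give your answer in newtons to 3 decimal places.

N=7 nodes, M=11 members, R=3 reactions → 2N=14, M+R=14
member 0 (0-1): L=6.8086, (cx,cy)=(0.1964,0.9805)
member 1 (0-2): L=2.8940, (cx,cy)=(1.0000,0.0000)
member 2 (1-2): L=6.8552, (cx,cy)=(0.2271,-0.9739)
member 3 (1-3): L=2.9956, (cx,cy)=(0.9547,0.2974)
member 4 (2-3): L=7.6784, (cx,cy)=(0.1697,0.9855)
member 5 (2-4): L=2.8320, (cx,cy)=(1.0000,0.0000)
member 6 (3-4): L=7.7199, (cx,cy)=(0.1981,-0.9802)
member 7 (3-5): L=2.6760, (cx,cy)=(0.9895,-0.1442)
member 8 (4-5): L=7.2677, (cx,cy)=(0.1540,0.9881)
member 9 (4-6): L=2.5740, (cx,cy)=(1.0000,0.0000)
member 10 (5-6): L=7.3269, (cx,cy)=(0.1986,-0.9801)
solve A·x = −loads:
  F[0-1] = -670.1611 N (compression)
  F[0-2] = -199.9002 N (compression)
  F[1-2] = +589.7955 N (tension)
  F[1-3] = -278.1476 N (compression)
  F[2-3] = -582.8344 N (compression)
  F[2-4] = +32.9645 N (tension)
  F[3-4] = +162.5129 N (tension)
  F[3-5] = -385.1799 N (compression)
  F[4-5] = -161.2159 N (compression)
  F[4-6] = +89.9740 N (tension)
  F[5-6] = -453.0806 N (compression)
  Rx@0 = +331.5000 N
  Ry@0 = +657.1129 N
  Ry@6 = +444.0571 N

-453.081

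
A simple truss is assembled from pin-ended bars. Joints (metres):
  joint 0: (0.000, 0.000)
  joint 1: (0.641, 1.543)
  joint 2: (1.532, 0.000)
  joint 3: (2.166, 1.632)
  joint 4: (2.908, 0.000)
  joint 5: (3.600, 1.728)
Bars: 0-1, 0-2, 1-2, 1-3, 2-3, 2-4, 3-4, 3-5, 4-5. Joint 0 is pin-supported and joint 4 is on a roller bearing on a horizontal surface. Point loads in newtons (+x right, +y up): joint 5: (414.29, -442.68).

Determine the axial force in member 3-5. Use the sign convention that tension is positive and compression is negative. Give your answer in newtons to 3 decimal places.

609.224

N=6 nodes, M=9 members, R=3 reactions → 2N=12, M+R=12
member 0 (0-1): L=1.6708, (cx,cy)=(0.3836,0.9235)
member 1 (0-2): L=1.5320, (cx,cy)=(1.0000,0.0000)
member 2 (1-2): L=1.7818, (cx,cy)=(0.5001,-0.8660)
member 3 (1-3): L=1.5276, (cx,cy)=(0.9983,0.0583)
member 4 (2-3): L=1.7508, (cx,cy)=(0.3621,0.9321)
member 5 (2-4): L=1.3760, (cx,cy)=(1.0000,0.0000)
member 6 (3-4): L=1.7928, (cx,cy)=(0.4139,-0.9103)
member 7 (3-5): L=1.4372, (cx,cy)=(0.9978,0.0668)
member 8 (4-5): L=1.8614, (cx,cy)=(0.3718,0.9283)
solve A·x = −loads:
  F[0-1] = +380.6484 N (tension)
  F[0-2] = +268.2589 N (tension)
  F[1-2] = -383.1662 N (compression)
  F[1-3] = +338.2126 N (tension)
  F[2-3] = +355.9768 N (tension)
  F[2-4] = -52.2528 N (compression)
  F[3-4] = -341.4469 N (compression)
  F[3-5] = +609.2239 N (tension)
  F[4-5] = -520.6926 N (compression)
  Rx@0 = -414.2900 N
  Ry@0 = -351.5226 N
  Ry@4 = +794.2026 N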